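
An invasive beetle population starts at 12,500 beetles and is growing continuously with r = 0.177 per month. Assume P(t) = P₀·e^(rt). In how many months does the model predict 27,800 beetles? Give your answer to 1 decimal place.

t ≈ 4.5 months

27800 = 12500 · e^(0.177·t)
t = ln(27800/12500) / 0.177 = ln(2.224) / 0.177 = 0.79931 / 0.177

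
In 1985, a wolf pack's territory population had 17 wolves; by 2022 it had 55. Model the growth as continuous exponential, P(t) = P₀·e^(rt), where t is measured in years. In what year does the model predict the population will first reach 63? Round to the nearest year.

year 2026

r = ln(55/17) / 37 = 1.17412/37 ≈ 0.031733 per year
t = ln(63/17) / r = 1.30992/0.031733 ≈ 41.28 years after 1985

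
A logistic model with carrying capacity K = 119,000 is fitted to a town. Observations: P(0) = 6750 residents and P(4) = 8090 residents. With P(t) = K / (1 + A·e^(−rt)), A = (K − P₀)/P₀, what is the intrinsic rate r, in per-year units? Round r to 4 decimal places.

A = (119000 − 6750)/6750 = 16.62963
8090 = 119000/(1 + 16.62963·e^(−r·4)) → e^(−4r) = (14.70952 − 1)/16.62963 = 0.824403
r = −ln(0.824403)/4 = 0.1931/4

r ≈ 0.0483 per year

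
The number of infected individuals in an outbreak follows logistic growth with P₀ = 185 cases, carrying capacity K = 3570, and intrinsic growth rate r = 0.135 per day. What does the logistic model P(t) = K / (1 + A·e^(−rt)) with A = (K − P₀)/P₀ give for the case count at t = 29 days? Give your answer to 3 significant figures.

A = (3570 − 185)/185 = 18.2973
P(29) = 3570 / (1 + 18.2973·e^(−0.135·29)) = 3570 / (1 + 18.2973·0.019941)
= 3570 / 1.36486 ≈ 2615.66

≈ 2,620 cases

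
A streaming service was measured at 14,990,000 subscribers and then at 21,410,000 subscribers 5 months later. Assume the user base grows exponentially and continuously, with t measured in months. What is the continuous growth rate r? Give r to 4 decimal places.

21410000 = 14990000 · e^(r·5)
e^(5r) = 21410000/14990000 = 1.42829
r = ln(1.42829) / 5 = 0.35647 / 5

r ≈ 0.0713 per month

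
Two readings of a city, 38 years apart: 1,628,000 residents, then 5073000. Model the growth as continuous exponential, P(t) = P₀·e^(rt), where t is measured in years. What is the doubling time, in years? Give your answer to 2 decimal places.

doubling time ≈ 23.17 years

r = ln(5073000/1628000) / 38 = ln(3.11609) / 38 ≈ 0.02991 per year
doubling time = ln 2 / |r| = 0.69315 / 0.02991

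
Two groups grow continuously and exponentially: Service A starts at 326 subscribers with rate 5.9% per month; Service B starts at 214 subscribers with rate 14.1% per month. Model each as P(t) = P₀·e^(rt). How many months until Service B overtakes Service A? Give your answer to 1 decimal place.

t ≈ 5.1 months

326·e^(0.059t) = 214·e^(0.141t)
326/214 = e^((0.141 − 0.059)t) → ln(1.52336) = 0.082·t
t = 0.42092 / 0.082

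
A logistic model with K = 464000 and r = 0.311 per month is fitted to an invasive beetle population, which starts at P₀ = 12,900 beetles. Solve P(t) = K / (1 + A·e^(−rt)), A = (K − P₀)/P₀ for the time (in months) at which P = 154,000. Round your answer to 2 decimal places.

t ≈ 9.18 months

A = (464000 − 12900)/12900 = 34.96899
154000 = 464000/(1 + 34.96899·e^(−0.311t)) → 1 + 34.96899·e^(−0.311t) = 3.01299
e^(−0.311t) = 0.057565 → t = ln(17.37169)/0.311 = 2.85484/0.311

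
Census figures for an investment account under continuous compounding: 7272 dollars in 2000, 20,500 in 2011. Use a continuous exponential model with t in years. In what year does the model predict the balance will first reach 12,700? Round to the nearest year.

year 2006

r = ln(20500/7272) / 11 = 1.03639/11 ≈ 0.094218 per year
t = ln(12700/7272) / r = 0.55757/0.094218 ≈ 5.92 years after 2000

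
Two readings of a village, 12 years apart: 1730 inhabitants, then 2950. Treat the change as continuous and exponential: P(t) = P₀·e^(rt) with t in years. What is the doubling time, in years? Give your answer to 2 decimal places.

r = ln(2950/1730) / 12 = ln(1.7052) / 12 ≈ 0.044474 per year
doubling time = ln 2 / |r| = 0.69315 / 0.044474

doubling time ≈ 15.59 years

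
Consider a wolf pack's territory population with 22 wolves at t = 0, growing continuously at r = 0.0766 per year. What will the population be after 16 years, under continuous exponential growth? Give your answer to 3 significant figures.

P(16) = 22 · e^(0.0766·16) = 22 · e^(1.2256)
= 22 · 3.40621 ≈ 74.94

≈ 74.9 wolves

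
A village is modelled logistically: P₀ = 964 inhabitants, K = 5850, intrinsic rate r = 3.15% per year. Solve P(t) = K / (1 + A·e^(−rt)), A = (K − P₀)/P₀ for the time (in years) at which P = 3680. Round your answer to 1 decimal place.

A = (5850 − 964)/964 = 5.06846
3680 = 5850/(1 + 5.06846·e^(−0.0315t)) → 1 + 5.06846·e^(−0.0315t) = 1.58967
e^(−0.0315t) = 0.116342 → t = ln(8.59537)/0.0315 = 2.15122/0.0315

t ≈ 68.3 years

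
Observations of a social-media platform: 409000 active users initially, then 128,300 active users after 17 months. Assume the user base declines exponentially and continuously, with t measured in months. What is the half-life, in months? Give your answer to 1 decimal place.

half-life ≈ 10.2 months

r = ln(128300/409000) / 17 = ln(0.31369) / 17 ≈ -0.068197 per month
half-life = ln 2 / |r| = 0.69315 / 0.068197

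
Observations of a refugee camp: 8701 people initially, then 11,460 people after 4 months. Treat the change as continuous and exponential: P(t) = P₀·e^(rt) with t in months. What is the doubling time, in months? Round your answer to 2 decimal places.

doubling time ≈ 10.07 months

r = ln(11460/8701) / 4 = ln(1.31709) / 4 ≈ 0.068856 per month
doubling time = ln 2 / |r| = 0.69315 / 0.068856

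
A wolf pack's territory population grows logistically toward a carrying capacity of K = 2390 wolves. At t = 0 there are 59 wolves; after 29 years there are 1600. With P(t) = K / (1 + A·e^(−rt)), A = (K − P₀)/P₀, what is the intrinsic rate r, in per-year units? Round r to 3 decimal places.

A = (2390 − 59)/59 = 39.50847
1600 = 2390/(1 + 39.50847·e^(−r·29)) → e^(−29r) = (1.49375 − 1)/39.50847 = 0.012497
r = −ln(0.012497)/29 = 4.38224/29

r ≈ 0.151 per year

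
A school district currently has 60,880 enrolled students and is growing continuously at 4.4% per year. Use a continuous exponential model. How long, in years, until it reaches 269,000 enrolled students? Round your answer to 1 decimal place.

t ≈ 33.8 years

269000 = 60880 · e^(0.044·t)
t = ln(269000/60880) / 0.044 = ln(4.41853) / 0.044 = 1.48581 / 0.044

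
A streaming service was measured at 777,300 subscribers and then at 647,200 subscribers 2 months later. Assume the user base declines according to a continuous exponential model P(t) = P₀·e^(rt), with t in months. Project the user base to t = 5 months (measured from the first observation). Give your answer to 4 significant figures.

r = ln(647200/777300) / 2 ≈ -0.091586 per month
P(5) = 777300 · e^(-0.091586·5) = 777300 · 0.63259 ≈ 491714.79

≈ 491,700 subscribers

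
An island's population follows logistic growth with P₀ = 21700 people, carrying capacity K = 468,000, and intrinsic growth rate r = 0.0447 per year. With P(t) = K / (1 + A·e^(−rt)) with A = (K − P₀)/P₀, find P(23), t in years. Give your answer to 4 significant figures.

A = (468000 − 21700)/21700 = 20.56682
P(23) = 468000 / (1 + 20.56682·e^(−0.0447·23)) = 468000 / (1 + 20.56682·0.357686)
= 468000 / 8.35646 ≈ 56004.56

≈ 56,000 people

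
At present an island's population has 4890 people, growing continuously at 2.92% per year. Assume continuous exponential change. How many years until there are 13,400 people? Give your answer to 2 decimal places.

t ≈ 34.52 years

13400 = 4890 · e^(0.0292·t)
t = ln(13400/4890) / 0.0292 = ln(2.74029) / 0.0292 = 1.00806 / 0.0292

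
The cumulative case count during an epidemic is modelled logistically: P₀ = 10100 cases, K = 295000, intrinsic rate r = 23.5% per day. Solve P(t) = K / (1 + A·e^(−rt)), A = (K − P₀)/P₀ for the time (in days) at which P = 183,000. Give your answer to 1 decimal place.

t ≈ 16.3 days

A = (295000 − 10100)/10100 = 28.20792
183000 = 295000/(1 + 28.20792·e^(−0.235t)) → 1 + 28.20792·e^(−0.235t) = 1.61202
e^(−0.235t) = 0.021697 → t = ln(46.08973)/0.235 = 3.83059/0.235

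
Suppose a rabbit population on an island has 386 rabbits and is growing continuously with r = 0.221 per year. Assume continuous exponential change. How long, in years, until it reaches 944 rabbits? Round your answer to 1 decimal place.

944 = 386 · e^(0.221·t)
t = ln(944/386) / 0.221 = ln(2.4456) / 0.221 = 0.89429 / 0.221

t ≈ 4.0 years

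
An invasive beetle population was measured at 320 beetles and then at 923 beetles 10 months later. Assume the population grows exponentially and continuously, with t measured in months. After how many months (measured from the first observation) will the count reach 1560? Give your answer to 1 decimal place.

t ≈ 15.0 months

r = ln(923/320) / 10 ≈ 0.105931 per month
t = ln(1560/320) / r = 1.58412 / 0.105931 ≈ 14.954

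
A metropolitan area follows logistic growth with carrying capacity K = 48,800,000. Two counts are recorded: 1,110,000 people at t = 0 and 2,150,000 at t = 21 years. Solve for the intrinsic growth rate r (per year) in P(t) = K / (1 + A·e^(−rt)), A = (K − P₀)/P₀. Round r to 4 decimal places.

r ≈ 0.0325 per year

A = (48800000 − 1110000)/1110000 = 42.96396
2150000 = 48800000/(1 + 42.96396·e^(−r·21)) → e^(−21r) = (22.69767 − 1)/42.96396 = 0.50502
r = −ln(0.50502)/21 = 0.68316/21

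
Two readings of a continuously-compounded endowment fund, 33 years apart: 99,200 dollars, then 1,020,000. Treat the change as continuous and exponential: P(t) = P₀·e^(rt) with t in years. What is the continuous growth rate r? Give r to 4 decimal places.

1020000 = 99200 · e^(r·33)
e^(33r) = 1020000/99200 = 10.28226
r = ln(10.28226) / 33 = 2.33042 / 33

r ≈ 0.0706 per year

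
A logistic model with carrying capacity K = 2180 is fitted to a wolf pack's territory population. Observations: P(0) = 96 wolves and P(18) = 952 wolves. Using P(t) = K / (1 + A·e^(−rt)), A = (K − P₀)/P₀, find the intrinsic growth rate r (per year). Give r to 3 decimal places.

r ≈ 0.157 per year

A = (2180 − 96)/96 = 21.70833
952 = 2180/(1 + 21.70833·e^(−r·18)) → e^(−18r) = (2.28992 − 1)/21.70833 = 0.05942
r = −ln(0.05942)/18 = 2.82312/18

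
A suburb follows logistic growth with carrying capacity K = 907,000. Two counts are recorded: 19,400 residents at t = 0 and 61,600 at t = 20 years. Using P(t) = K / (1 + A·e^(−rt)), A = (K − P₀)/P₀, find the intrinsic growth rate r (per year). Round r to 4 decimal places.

r ≈ 0.0602 per year

A = (907000 − 19400)/19400 = 45.75258
61600 = 907000/(1 + 45.75258·e^(−r·20)) → e^(−20r) = (14.72403 − 1)/45.75258 = 0.299962
r = −ln(0.299962)/20 = 1.2041/20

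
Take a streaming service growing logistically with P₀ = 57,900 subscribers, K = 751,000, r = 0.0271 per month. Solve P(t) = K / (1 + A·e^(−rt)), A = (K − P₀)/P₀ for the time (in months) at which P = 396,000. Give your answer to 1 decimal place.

A = (751000 − 57900)/57900 = 11.97064
396000 = 751000/(1 + 11.97064·e^(−0.0271t)) → 1 + 11.97064·e^(−0.0271t) = 1.89646
e^(−0.0271t) = 0.074889 → t = ln(13.35316)/0.0271 = 2.59175/0.0271

t ≈ 95.6 months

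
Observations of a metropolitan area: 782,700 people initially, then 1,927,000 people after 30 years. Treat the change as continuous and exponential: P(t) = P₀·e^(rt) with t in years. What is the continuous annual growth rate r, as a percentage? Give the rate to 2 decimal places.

r ≈ 3.00% per year

1927000 = 782700 · e^(r·30)
e^(30r) = 1927000/782700 = 2.46199
r = ln(2.46199) / 30 = 0.90097 / 30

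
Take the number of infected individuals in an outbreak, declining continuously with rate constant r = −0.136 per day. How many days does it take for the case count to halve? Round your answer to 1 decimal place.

half-life ≈ 5.1 days

half-life = ln(2) / |r| = 0.69315 / 0.136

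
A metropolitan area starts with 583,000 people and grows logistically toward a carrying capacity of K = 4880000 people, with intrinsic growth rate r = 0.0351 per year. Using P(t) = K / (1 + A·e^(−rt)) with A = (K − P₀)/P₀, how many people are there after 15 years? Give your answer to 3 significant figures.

A = (4880000 − 583000)/583000 = 7.3705
P(15) = 4880000 / (1 + 7.3705·e^(−0.0351·15)) = 4880000 / (1 + 7.3705·0.590669)
= 4880000 / 5.35352 ≈ 911549.43

≈ 912,000 people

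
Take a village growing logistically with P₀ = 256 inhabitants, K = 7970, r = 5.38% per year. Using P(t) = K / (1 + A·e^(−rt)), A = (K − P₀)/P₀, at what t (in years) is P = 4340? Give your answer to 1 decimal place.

t ≈ 66.6 years

A = (7970 − 256)/256 = 30.13281
4340 = 7970/(1 + 30.13281·e^(−0.0538t)) → 1 + 30.13281·e^(−0.0538t) = 1.83641
e^(−0.0538t) = 0.027757 → t = ln(36.02656)/0.0538 = 3.58426/0.0538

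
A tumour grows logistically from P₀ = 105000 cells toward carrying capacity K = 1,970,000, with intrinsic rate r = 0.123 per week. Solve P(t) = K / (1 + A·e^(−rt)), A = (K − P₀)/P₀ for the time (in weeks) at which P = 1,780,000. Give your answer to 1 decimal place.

A = (1970000 − 105000)/105000 = 17.7619
1780000 = 1970000/(1 + 17.7619·e^(−0.123t)) → 1 + 17.7619·e^(−0.123t) = 1.10674
e^(−0.123t) = 0.00601 → t = ln(166.401)/0.123 = 5.1144/0.123

t ≈ 41.6 weeks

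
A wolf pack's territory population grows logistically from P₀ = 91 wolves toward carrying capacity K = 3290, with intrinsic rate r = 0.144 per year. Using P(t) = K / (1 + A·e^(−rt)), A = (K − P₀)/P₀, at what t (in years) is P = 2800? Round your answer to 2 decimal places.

A = (3290 − 91)/91 = 35.15385
2800 = 3290/(1 + 35.15385·e^(−0.144t)) → 1 + 35.15385·e^(−0.144t) = 1.175
e^(−0.144t) = 0.004978 → t = ln(200.87912)/0.144 = 5.3027/0.144

t ≈ 36.82 years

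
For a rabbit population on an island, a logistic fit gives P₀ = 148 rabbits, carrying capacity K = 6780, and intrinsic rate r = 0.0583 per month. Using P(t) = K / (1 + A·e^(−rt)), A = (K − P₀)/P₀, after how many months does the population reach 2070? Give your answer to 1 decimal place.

A = (6780 − 148)/148 = 44.81081
2070 = 6780/(1 + 44.81081·e^(−0.0583t)) → 1 + 44.81081·e^(−0.0583t) = 3.27536
e^(−0.0583t) = 0.050777 → t = ln(19.69392)/0.0583 = 2.98031/0.0583

t ≈ 51.1 months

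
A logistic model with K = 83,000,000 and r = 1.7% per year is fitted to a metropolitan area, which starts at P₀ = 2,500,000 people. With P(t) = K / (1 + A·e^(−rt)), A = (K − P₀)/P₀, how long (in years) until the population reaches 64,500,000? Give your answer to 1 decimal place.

A = (83000000 − 2500000)/2500000 = 32.2
64500000 = 83000000/(1 + 32.2·e^(−0.017t)) → 1 + 32.2·e^(−0.017t) = 1.28682
e^(−0.017t) = 0.008908 → t = ln(112.26486)/0.017 = 4.72086/0.017

t ≈ 277.7 years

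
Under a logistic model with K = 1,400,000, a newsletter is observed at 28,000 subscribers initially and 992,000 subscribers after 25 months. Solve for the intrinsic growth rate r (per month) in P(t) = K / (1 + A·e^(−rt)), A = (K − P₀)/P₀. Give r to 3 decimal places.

A = (1400000 − 28000)/28000 = 49
992000 = 1400000/(1 + 49·e^(−r·25)) → e^(−25r) = (1.41129 − 1)/49 = 0.008394
r = −ln(0.008394)/25 = 4.78028/25

r ≈ 0.191 per month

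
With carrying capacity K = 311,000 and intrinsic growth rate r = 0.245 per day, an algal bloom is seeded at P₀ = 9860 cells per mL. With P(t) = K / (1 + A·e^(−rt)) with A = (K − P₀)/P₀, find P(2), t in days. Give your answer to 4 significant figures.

A = (311000 − 9860)/9860 = 30.54158
P(2) = 311000 / (1 + 30.54158·e^(−0.245·2)) = 311000 / (1 + 30.54158·0.612626)
= 311000 / 19.71058 ≈ 15778.33

≈ 15,780 cells per mL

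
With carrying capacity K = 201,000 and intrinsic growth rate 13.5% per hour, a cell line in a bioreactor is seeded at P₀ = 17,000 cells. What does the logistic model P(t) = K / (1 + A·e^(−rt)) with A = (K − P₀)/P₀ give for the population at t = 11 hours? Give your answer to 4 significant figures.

A = (201000 − 17000)/17000 = 10.82353
P(11) = 201000 / (1 + 10.82353·e^(−0.135·11)) = 201000 / (1 + 10.82353·0.226502)
= 201000 / 3.45155 ≈ 58234.63

≈ 58,230 cells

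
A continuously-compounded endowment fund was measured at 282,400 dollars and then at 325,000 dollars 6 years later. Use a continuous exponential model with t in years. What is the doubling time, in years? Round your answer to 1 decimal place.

r = ln(325000/282400) / 6 = ln(1.15085) / 6 ≈ 0.023417 per year
doubling time = ln 2 / |r| = 0.69315 / 0.023417

doubling time ≈ 29.6 years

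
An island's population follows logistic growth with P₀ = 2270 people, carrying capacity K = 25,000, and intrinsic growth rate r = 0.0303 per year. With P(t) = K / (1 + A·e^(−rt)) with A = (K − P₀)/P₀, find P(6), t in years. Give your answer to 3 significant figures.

≈ 2,670 people

A = (25000 − 2270)/2270 = 10.01322
P(6) = 25000 / (1 + 10.01322·e^(−0.0303·6)) = 25000 / (1 + 10.01322·0.833768)
= 25000 / 9.3487 ≈ 2674.17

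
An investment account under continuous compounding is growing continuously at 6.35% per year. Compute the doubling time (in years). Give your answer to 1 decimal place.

doubling time ≈ 10.9 years

doubling time = ln(2) / |r| = 0.69315 / 0.0635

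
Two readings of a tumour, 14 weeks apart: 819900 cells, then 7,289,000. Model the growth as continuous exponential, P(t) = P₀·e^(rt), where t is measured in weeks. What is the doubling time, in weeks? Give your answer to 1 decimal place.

r = ln(7289000/819900) / 14 = ln(8.89011) / 14 ≈ 0.156067 per week
doubling time = ln 2 / |r| = 0.69315 / 0.156067

doubling time ≈ 4.4 weeks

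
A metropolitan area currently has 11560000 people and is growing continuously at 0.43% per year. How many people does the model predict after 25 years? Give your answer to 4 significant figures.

P(25) = 11560000 · e^(0.0043·25) = 11560000 · e^(0.1075)
= 11560000 · 1.11349 ≈ 12871954.35

≈ 12,870,000 people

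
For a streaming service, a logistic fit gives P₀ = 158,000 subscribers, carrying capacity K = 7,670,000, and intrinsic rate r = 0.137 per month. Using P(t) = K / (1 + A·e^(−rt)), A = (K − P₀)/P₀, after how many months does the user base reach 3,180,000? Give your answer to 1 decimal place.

A = (7670000 − 158000)/158000 = 47.5443
3180000 = 7670000/(1 + 47.5443·e^(−0.137t)) → 1 + 47.5443·e^(−0.137t) = 2.41195
e^(−0.137t) = 0.029698 → t = ln(33.6728)/0.137 = 3.51669/0.137

t ≈ 25.7 months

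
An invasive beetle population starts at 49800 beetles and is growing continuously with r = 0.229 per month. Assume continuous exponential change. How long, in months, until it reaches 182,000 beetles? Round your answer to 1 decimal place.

t ≈ 5.7 months

182000 = 49800 · e^(0.229·t)
t = ln(182000/49800) / 0.229 = ln(3.65462) / 0.229 = 1.29599 / 0.229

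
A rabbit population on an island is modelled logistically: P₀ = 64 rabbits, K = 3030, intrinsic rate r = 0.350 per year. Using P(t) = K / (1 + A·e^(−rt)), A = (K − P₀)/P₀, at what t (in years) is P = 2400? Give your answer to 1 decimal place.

A = (3030 − 64)/64 = 46.34375
2400 = 3030/(1 + 46.34375·e^(−0.35t)) → 1 + 46.34375·e^(−0.35t) = 1.2625
e^(−0.35t) = 0.005664 → t = ln(176.54762)/0.35 = 5.17359/0.35

t ≈ 14.8 years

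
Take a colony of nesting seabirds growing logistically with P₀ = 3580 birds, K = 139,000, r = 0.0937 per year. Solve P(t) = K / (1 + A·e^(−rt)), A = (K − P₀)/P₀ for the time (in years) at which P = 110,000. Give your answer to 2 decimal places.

t ≈ 53.00 years

A = (139000 − 3580)/3580 = 37.82682
110000 = 139000/(1 + 37.82682·e^(−0.0937t)) → 1 + 37.82682·e^(−0.0937t) = 1.26364
e^(−0.0937t) = 0.00697 → t = ln(143.48102)/0.0937 = 4.9662/0.0937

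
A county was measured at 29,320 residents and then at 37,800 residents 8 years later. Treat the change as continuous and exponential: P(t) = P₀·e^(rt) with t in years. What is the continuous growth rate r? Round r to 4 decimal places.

r ≈ 0.0318 per year

37800 = 29320 · e^(r·8)
e^(8r) = 37800/29320 = 1.28922
r = ln(1.28922) / 8 = 0.25404 / 8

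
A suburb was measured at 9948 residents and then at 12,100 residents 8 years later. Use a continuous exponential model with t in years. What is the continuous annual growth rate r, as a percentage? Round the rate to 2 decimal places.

12100 = 9948 · e^(r·8)
e^(8r) = 12100/9948 = 1.21632
r = ln(1.21632) / 8 = 0.19583 / 8

r ≈ 2.45% per year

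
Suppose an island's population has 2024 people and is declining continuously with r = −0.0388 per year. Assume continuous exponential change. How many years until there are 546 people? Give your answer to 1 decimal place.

546 = 2024 · e^(-0.0388·t)
t = ln(546/2024) / -0.0388 = ln(0.26976) / -0.0388 = -1.31021 / -0.0388

t ≈ 33.8 years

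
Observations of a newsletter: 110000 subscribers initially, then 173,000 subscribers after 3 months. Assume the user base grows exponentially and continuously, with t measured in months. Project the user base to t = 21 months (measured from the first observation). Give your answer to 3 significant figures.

r = ln(173000/110000) / 3 ≈ 0.150937 per month
P(21) = 110000 · e^(0.150937·21) = 110000 · 23.79983 ≈ 2617981.73

≈ 2,620,000 subscribers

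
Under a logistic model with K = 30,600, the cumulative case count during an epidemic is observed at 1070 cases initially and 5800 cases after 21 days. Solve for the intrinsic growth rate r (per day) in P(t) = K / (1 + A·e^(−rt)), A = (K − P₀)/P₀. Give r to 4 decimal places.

r ≈ 0.0888 per day

A = (30600 − 1070)/1070 = 27.59813
5800 = 30600/(1 + 27.59813·e^(−r·21)) → e^(−21r) = (5.27586 − 1)/27.59813 = 0.154933
r = −ln(0.154933)/21 = 1.86476/21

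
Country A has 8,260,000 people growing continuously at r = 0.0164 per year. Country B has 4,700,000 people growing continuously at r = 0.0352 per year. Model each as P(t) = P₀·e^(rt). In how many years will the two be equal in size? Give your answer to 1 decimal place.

t ≈ 30.0 years

8260000·e^(0.0164t) = 4700000·e^(0.0352t)
8260000/4700000 = e^((0.0352 − 0.0164)t) → ln(1.75745) = 0.0188·t
t = 0.56386 / 0.0188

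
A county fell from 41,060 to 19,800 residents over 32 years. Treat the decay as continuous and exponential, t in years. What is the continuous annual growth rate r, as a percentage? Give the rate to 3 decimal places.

r ≈ -2.279% per year

19800 = 41060 · e^(r·32)
e^(32r) = 19800/41060 = 0.48222
r = ln(0.48222) / 32 = -0.72935 / 32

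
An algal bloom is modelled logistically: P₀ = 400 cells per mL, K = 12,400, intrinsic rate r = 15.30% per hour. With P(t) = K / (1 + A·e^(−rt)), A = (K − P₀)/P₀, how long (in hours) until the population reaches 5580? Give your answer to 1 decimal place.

A = (12400 − 400)/400 = 30
5580 = 12400/(1 + 30·e^(−0.153t)) → 1 + 30·e^(−0.153t) = 2.22222
e^(−0.153t) = 0.040741 → t = ln(24.54545)/0.153 = 3.20053/0.153

t ≈ 20.9 hours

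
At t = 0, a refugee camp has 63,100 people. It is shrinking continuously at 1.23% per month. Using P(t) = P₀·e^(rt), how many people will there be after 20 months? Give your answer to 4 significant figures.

≈ 49,340 people

P(20) = 63100 · e^(-0.0123·20) = 63100 · e^(-0.246)
= 63100 · 0.78192 ≈ 49339.29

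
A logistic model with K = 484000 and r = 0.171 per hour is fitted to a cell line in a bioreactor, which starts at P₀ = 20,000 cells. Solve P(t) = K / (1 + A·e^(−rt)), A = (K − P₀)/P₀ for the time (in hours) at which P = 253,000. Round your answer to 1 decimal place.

A = (484000 − 20000)/20000 = 23.2
253000 = 484000/(1 + 23.2·e^(−0.171t)) → 1 + 23.2·e^(−0.171t) = 1.91304
e^(−0.171t) = 0.039355 → t = ln(25.40952)/0.171 = 3.23512/0.171

t ≈ 18.9 hours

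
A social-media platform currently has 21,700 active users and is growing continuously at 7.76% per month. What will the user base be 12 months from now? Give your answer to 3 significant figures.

≈ 55,100 active users

P(12) = 21700 · e^(0.0776·12) = 21700 · e^(0.9312)
= 21700 · 2.53755 ≈ 55064.89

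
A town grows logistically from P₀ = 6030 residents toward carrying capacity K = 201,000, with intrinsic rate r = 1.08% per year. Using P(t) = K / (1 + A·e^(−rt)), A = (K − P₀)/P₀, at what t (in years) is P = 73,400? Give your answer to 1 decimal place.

A = (201000 − 6030)/6030 = 32.33333
73400 = 201000/(1 + 32.33333·e^(−0.0108t)) → 1 + 32.33333·e^(−0.0108t) = 2.73842
e^(−0.0108t) = 0.053766 → t = ln(18.59927)/0.0108 = 2.92312/0.0108

t ≈ 270.7 years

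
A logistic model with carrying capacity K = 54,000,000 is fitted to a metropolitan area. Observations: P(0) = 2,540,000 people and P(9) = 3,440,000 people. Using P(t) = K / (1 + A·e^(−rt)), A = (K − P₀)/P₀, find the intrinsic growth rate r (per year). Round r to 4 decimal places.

r ≈ 0.0357 per year

A = (54000000 − 2540000)/2540000 = 20.25984
3440000 = 54000000/(1 + 20.25984·e^(−r·9)) → e^(−9r) = (15.69767 − 1)/20.25984 = 0.725458
r = −ln(0.725458)/9 = 0.32095/9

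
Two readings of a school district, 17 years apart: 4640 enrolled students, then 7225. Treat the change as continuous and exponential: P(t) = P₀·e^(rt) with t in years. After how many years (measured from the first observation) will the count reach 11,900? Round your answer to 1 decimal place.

r = ln(7225/4640) / 17 ≈ 0.026049 per year
t = ln(11900/4640) / r = 0.94182 / 0.026049 ≈ 36.156

t ≈ 36.2 years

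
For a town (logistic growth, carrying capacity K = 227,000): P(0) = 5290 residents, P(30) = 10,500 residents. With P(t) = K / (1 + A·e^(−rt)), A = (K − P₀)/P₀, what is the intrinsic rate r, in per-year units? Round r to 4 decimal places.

r ≈ 0.0236 per year

A = (227000 − 5290)/5290 = 41.91115
10500 = 227000/(1 + 41.91115·e^(−r·30)) → e^(−30r) = (21.61905 − 1)/41.91115 = 0.49197
r = −ln(0.49197)/30 = 0.70934/30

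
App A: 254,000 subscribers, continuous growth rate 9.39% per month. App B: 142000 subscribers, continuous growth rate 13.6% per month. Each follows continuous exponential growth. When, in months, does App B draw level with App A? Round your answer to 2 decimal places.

t ≈ 13.81 months

254000·e^(0.0939t) = 142000·e^(0.136t)
254000/142000 = e^((0.136 − 0.0939)t) → ln(1.78873) = 0.0421·t
t = 0.58151 / 0.0421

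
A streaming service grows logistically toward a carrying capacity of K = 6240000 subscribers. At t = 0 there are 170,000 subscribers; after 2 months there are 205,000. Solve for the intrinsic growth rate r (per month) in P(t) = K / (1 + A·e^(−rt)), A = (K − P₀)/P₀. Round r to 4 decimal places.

r ≈ 0.0965 per month

A = (6240000 − 170000)/170000 = 35.70588
205000 = 6240000/(1 + 35.70588·e^(−r·2)) → e^(−2r) = (30.43902 − 1)/35.70588 = 0.824487
r = −ln(0.824487)/2 = 0.19299/2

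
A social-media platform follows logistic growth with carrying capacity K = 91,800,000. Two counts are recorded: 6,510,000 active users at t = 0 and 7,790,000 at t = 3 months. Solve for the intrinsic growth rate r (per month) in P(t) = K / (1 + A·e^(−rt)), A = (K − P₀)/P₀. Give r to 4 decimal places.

r ≈ 0.0649 per month

A = (91800000 − 6510000)/6510000 = 13.10138
7790000 = 91800000/(1 + 13.10138·e^(−r·3)) → e^(−3r) = (11.78434 − 1)/13.10138 = 0.823145
r = −ln(0.823145)/3 = 0.19462/3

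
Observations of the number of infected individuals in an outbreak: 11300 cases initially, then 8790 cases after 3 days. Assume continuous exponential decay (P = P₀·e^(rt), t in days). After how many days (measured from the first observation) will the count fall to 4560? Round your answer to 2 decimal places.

t ≈ 10.84 days

r = ln(8790/11300) / 3 ≈ -0.083729 per day
t = ln(4560/11300) / r = -0.90748 / -0.083729 ≈ 10.838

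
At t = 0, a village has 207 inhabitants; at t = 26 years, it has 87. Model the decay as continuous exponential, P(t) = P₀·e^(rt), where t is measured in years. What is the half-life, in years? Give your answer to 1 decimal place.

half-life ≈ 20.8 years

r = ln(87/207) / 26 = ln(0.42029) / 26 ≈ -0.033339 per year
half-life = ln 2 / |r| = 0.69315 / 0.033339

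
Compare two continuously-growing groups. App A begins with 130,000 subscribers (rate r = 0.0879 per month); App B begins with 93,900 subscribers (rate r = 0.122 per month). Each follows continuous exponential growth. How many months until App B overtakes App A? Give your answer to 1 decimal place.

t ≈ 9.5 months

130000·e^(0.0879t) = 93900·e^(0.122t)
130000/93900 = e^((0.122 − 0.0879)t) → ln(1.38445) = 0.0341·t
t = 0.3253 / 0.0341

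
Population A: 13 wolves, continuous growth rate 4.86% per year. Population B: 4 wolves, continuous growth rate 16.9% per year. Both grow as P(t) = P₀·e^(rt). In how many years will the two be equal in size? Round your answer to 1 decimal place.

t ≈ 9.8 years

13·e^(0.0486t) = 4·e^(0.169t)
13/4 = e^((0.169 − 0.0486)t) → ln(3.25) = 0.1204·t
t = 1.17865 / 0.1204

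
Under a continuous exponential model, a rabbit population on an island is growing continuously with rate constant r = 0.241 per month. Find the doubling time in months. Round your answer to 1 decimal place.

doubling time ≈ 2.9 months

doubling time = ln(2) / |r| = 0.69315 / 0.241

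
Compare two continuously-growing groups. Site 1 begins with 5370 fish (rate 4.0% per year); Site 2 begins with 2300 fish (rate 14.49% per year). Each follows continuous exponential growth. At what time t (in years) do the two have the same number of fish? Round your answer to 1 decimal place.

5370·e^(0.04t) = 2300·e^(0.1449t)
5370/2300 = e^((0.1449 − 0.04)t) → ln(2.33478) = 0.1049·t
t = 0.84792 / 0.1049

t ≈ 8.1 years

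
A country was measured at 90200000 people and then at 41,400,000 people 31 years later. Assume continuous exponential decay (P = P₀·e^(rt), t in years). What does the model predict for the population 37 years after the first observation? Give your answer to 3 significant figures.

≈ 35,600,000 people

r = ln(41400000/90200000) / 31 ≈ -0.025121 per year
P(37) = 90200000 · e^(-0.025121·37) = 90200000 · 0.39476 ≈ 35607466.74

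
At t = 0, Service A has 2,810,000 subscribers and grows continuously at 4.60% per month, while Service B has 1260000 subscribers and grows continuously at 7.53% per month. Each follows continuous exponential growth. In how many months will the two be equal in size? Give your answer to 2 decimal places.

2810000·e^(0.046t) = 1260000·e^(0.0753t)
2810000/1260000 = e^((0.0753 − 0.046)t) → ln(2.23016) = 0.0293·t
t = 0.80207 / 0.0293

t ≈ 27.37 months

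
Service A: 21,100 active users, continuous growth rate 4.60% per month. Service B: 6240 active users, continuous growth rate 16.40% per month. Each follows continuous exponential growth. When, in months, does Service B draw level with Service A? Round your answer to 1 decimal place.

t ≈ 10.3 months

21100·e^(0.046t) = 6240·e^(0.164t)
21100/6240 = e^((0.164 − 0.046)t) → ln(3.38141) = 0.118·t
t = 1.21829 / 0.118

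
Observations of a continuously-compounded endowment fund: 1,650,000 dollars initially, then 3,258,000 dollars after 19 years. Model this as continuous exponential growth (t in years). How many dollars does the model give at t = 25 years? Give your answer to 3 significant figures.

≈ 4,040,000 dollars

r = ln(3258000/1650000) / 19 ≈ 0.035807 per year
P(25) = 1650000 · e^(0.035807·25) = 1650000 · 2.44778 ≈ 4038838.54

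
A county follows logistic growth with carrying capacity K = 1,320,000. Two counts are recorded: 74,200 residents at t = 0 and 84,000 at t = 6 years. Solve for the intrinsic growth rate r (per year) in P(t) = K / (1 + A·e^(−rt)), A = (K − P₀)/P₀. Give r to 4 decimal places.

A = (1320000 − 74200)/74200 = 16.78976
84000 = 1320000/(1 + 16.78976·e^(−r·6)) → e^(−6r) = (15.71429 − 1)/16.78976 = 0.876385
r = −ln(0.876385)/6 = 0.13195/6

r ≈ 0.0220 per year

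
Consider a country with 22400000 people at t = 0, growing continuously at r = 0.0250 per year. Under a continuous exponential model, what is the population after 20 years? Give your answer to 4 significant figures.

≈ 36,930,000 people

P(20) = 22400000 · e^(0.025·20) = 22400000 · e^(0.5)
= 22400000 · 1.64872 ≈ 36931356.46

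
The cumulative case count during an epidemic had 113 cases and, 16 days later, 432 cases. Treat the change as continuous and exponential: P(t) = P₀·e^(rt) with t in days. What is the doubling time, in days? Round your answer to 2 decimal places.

r = ln(432/113) / 16 = ln(3.82301) / 16 ≈ 0.083815 per day
doubling time = ln 2 / |r| = 0.69315 / 0.083815

doubling time ≈ 8.27 days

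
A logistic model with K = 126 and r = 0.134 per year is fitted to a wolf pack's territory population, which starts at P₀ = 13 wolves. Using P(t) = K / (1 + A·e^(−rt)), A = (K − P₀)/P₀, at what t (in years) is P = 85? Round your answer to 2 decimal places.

t ≈ 21.58 years

A = (126 − 13)/13 = 8.69231
85 = 126/(1 + 8.69231·e^(−0.134t)) → 1 + 8.69231·e^(−0.134t) = 1.48235
e^(−0.134t) = 0.055492 → t = ln(18.02064)/0.134 = 2.89152/0.134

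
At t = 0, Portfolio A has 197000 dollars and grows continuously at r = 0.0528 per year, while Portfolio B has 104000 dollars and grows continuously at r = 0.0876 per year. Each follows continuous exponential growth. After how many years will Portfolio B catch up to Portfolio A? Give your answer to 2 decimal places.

t ≈ 18.36 years

197000·e^(0.0528t) = 104000·e^(0.0876t)
197000/104000 = e^((0.0876 − 0.0528)t) → ln(1.89423) = 0.0348·t
t = 0.63881 / 0.0348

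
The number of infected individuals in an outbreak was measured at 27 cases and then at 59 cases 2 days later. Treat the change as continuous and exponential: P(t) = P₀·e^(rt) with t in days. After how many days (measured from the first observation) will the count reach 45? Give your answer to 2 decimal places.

r = ln(59/27) / 2 ≈ 0.39085 per day
t = ln(45/27) / r = 0.51083 / 0.39085 ≈ 1.307

t ≈ 1.31 days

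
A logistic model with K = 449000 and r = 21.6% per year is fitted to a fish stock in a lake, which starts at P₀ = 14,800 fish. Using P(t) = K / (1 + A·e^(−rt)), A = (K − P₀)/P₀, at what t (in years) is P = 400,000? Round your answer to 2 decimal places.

A = (449000 − 14800)/14800 = 29.33784
400000 = 449000/(1 + 29.33784·e^(−0.216t)) → 1 + 29.33784·e^(−0.216t) = 1.1225
e^(−0.216t) = 0.004175 → t = ln(239.49255)/0.216 = 5.47852/0.216

t ≈ 25.36 years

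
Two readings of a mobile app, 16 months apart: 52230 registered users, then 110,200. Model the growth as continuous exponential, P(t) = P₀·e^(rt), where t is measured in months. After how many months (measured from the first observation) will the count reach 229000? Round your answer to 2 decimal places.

r = ln(110200/52230) / 16 ≈ 0.046665 per month
t = ln(229000/52230) / r = 1.47806 / 0.046665 ≈ 31.674

t ≈ 31.67 months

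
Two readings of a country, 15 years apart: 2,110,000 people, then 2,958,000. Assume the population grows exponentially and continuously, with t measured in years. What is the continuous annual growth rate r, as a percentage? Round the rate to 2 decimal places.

2958000 = 2110000 · e^(r·15)
e^(15r) = 2958000/2110000 = 1.4019
r = ln(1.4019) / 15 = 0.33783 / 15

r ≈ 2.25% per year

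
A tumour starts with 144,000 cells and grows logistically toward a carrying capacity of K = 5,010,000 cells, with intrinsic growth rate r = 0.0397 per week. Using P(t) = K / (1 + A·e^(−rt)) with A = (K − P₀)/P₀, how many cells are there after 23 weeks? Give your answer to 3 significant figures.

A = (5010000 − 144000)/144000 = 33.79167
P(23) = 5010000 / (1 + 33.79167·e^(−0.0397·23)) = 5010000 / (1 + 33.79167·0.401278)
= 5010000 / 14.55986 ≈ 344096.63

≈ 344,000 cells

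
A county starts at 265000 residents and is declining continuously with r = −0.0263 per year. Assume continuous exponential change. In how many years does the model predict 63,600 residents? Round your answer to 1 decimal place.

t ≈ 54.3 years

63600 = 265000 · e^(-0.0263·t)
t = ln(63600/265000) / -0.0263 = ln(0.24) / -0.0263 = -1.42712 / -0.0263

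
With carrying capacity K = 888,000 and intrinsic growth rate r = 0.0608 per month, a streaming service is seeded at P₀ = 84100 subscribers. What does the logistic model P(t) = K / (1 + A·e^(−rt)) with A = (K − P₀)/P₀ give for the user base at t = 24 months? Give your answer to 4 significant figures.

A = (888000 − 84100)/84100 = 9.55886
P(24) = 888000 / (1 + 9.55886·e^(−0.0608·24)) = 888000 / (1 + 9.55886·0.232422)
= 888000 / 3.22169 ≈ 275631.71

≈ 275,600 subscribers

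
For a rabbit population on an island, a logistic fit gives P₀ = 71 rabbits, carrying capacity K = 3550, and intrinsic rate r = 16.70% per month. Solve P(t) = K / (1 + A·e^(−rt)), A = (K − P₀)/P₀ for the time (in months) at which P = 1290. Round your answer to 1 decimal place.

t ≈ 19.9 months

A = (3550 − 71)/71 = 49
1290 = 3550/(1 + 49·e^(−0.167t)) → 1 + 49·e^(−0.167t) = 2.75194
e^(−0.167t) = 0.035754 → t = ln(27.96903)/0.167 = 3.3311/0.167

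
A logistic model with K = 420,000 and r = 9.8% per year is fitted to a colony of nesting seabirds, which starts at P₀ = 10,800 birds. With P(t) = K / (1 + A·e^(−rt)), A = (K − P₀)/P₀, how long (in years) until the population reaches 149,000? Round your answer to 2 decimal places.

A = (420000 − 10800)/10800 = 37.88889
149000 = 420000/(1 + 37.88889·e^(−0.098t)) → 1 + 37.88889·e^(−0.098t) = 2.81879
e^(−0.098t) = 0.048003 → t = ln(20.8319)/0.098 = 3.03649/0.098

t ≈ 30.98 years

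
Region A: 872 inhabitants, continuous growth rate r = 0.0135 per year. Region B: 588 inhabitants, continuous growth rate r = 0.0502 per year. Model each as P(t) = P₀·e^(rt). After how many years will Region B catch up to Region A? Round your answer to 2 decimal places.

872·e^(0.0135t) = 588·e^(0.0502t)
872/588 = e^((0.0502 − 0.0135)t) → ln(1.48299) = 0.0367·t
t = 0.39406 / 0.0367

t ≈ 10.74 years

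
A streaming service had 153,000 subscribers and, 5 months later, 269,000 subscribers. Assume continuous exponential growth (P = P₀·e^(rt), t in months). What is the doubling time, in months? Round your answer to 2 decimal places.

r = ln(269000/153000) / 5 = ln(1.75817) / 5 ≈ 0.112855 per month
doubling time = ln 2 / |r| = 0.69315 / 0.112855

doubling time ≈ 6.14 months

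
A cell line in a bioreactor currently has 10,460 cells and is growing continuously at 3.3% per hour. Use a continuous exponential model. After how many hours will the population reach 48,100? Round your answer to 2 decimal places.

t ≈ 46.23 hours

48100 = 10460 · e^(0.033·t)
t = ln(48100/10460) / 0.033 = ln(4.59847) / 0.033 = 1.52572 / 0.033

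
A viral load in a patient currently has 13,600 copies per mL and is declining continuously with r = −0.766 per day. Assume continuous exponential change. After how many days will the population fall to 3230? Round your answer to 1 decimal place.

t ≈ 1.9 days

3230 = 13600 · e^(-0.766·t)
t = ln(3230/13600) / -0.766 = ln(0.2375) / -0.766 = -1.43759 / -0.766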